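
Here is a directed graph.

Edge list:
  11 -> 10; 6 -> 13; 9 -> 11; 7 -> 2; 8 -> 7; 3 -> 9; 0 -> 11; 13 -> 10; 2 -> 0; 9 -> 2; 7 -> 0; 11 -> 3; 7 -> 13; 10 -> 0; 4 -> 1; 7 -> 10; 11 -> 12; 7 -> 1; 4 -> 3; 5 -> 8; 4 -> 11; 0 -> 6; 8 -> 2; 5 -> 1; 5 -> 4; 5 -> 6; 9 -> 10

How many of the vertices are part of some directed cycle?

A vertex is on a directed cycle iff it belongs to a strongly connected component of size ≥ 2 (or has a self-loop).
The vertices on cycles are {0, 2, 3, 6, 9, 10, 11, 13} — 8 in total.

8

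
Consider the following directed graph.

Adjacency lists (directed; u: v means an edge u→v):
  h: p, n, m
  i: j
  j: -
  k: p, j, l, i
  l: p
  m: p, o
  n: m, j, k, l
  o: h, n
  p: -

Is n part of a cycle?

Yes

n is on a cycle iff n can reach itself via ≥1 edge.
n → m → o → n — yes.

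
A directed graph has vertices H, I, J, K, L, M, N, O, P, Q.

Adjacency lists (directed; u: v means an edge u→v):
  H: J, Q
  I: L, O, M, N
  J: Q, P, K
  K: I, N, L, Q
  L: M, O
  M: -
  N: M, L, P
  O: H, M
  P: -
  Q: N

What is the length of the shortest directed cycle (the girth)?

5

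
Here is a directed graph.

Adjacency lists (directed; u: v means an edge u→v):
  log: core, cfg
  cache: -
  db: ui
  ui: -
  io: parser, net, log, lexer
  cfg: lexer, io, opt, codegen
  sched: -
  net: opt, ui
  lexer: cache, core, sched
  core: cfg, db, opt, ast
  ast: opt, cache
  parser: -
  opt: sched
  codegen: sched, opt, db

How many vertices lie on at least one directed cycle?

5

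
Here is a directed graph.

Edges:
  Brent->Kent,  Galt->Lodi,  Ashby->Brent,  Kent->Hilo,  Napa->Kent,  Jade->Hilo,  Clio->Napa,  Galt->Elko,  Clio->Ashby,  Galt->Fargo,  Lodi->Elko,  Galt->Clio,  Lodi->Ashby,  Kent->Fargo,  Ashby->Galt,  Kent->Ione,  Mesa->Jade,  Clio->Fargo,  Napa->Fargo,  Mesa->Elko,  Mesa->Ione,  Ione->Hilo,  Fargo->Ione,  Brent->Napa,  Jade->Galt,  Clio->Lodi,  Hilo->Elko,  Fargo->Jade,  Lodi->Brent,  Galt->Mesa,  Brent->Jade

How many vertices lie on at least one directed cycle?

10

A vertex is on a directed cycle iff it belongs to a strongly connected component of size ≥ 2 (or has a self-loop).
The vertices on cycles are {Clio, Galt, Jade, Kent, Lodi, Mesa, Napa, Ashby, Brent, Fargo} — 10 in total.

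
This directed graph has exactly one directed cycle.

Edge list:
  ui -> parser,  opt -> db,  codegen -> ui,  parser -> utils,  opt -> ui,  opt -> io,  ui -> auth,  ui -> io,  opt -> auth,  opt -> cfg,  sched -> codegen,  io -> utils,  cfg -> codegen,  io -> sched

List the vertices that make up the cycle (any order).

io, ui, sched, codegen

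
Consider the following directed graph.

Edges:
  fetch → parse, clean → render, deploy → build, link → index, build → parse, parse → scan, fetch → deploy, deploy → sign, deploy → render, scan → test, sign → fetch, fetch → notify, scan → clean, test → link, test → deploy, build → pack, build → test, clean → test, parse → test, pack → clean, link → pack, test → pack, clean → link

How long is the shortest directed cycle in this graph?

3

For each vertex v, BFS finds the shortest path from v back to v.
The shortest such closed walk is fetch → deploy → sign → fetch, length 3.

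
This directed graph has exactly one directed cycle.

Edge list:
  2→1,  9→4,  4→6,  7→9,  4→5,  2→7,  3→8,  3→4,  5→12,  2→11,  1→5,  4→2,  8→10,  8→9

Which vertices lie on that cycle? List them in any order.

DFS with gray/black marking from 4:
4 gray
  2 gray
    1 gray
      5 gray
        12 gray
        12 black
      5 black
    1 black
    11 gray
    11 black
    7 gray
      9 gray
        9→4: 4 is gray → back edge
Back edge closes the cycle 4 → 2 → 7 → 9 → 4; its vertices are {2, 4, 7, 9}.

2, 4, 7, 9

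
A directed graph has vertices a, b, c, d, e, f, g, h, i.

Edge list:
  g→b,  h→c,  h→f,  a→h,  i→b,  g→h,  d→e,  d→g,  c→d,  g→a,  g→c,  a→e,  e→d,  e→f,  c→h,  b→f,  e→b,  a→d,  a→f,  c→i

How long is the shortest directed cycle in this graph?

2

For each vertex v, BFS finds the shortest path from v back to v.
The shortest such closed walk is h → c → h, length 2.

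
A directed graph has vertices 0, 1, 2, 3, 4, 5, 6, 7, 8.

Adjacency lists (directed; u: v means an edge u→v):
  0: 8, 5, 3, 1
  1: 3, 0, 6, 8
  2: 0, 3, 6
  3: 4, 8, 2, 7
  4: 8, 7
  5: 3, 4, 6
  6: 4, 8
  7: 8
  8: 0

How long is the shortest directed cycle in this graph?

2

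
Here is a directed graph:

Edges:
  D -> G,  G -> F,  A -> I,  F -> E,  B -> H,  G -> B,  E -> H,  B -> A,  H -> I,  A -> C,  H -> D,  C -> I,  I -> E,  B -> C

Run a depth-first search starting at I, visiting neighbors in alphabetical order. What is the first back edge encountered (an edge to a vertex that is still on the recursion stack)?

DFS from I (visiting neighbors in alphabetical order); mark gray on enter, black on exit:
I gray
  E gray
    H gray
      D gray
        G gray
          B gray
            A gray
              C gray
                C→I: I is gray → back edge
First back edge: C → I.

C→I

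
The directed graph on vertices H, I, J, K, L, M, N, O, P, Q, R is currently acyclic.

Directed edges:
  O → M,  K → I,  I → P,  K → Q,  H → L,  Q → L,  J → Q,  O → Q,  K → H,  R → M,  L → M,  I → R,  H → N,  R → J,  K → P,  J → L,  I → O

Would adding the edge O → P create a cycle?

Adding O→P creates a cycle iff P can already reach O.
Explore from P: no path reaches O. The graph stays acyclic.

No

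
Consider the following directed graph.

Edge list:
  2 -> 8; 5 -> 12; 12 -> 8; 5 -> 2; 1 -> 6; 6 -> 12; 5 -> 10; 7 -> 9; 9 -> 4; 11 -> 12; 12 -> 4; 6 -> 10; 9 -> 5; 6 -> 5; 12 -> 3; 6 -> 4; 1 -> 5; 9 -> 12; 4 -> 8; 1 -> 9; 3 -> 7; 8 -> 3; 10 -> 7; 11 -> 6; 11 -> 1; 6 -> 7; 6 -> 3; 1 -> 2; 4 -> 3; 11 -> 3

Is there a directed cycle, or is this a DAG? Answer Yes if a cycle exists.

DFS with white/gray/black marking, starting from 6:
6 gray
  7 gray
    9 gray
      4 gray
        8 gray
          3 gray
            3→7: 7 is gray → back edge
Back edge found, so a cycle exists: 7 → 9 → 4 → 8 → 3 → 7.

Yes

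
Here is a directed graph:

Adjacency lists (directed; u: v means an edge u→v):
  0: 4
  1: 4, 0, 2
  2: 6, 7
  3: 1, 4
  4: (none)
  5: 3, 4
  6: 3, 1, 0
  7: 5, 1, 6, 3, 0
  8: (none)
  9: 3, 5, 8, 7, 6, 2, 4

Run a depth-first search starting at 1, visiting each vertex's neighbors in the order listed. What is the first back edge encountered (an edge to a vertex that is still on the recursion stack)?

DFS from 1 (visiting each vertex's neighbors in the order listed); mark gray on enter, black on exit:
1 gray
  4 gray
  4 black
  0 gray
    0→4: 4 black — skip
  0 black
  2 gray
    6 gray
      3 gray
        3→1: 1 is gray → back edge
First back edge: 3 → 1.

3→1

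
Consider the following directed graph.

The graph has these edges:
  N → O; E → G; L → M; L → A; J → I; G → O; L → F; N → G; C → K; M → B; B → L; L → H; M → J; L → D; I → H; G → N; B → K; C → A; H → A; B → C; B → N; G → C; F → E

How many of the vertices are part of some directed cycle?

A vertex is on a directed cycle iff it belongs to a strongly connected component of size ≥ 2 (or has a self-loop).
The vertices on cycles are {B, G, L, M, N} — 5 in total.

5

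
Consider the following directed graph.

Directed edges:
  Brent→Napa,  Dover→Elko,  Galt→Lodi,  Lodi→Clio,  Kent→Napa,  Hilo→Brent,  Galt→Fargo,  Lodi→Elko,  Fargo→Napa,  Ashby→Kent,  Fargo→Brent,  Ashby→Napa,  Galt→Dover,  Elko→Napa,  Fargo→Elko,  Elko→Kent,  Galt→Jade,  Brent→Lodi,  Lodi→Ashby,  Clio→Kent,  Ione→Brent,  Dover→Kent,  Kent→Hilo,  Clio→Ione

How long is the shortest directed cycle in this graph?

For each vertex v, BFS finds the shortest path from v back to v.
The shortest such closed walk is Lodi → Clio → Ione → Brent → Lodi, length 4.

4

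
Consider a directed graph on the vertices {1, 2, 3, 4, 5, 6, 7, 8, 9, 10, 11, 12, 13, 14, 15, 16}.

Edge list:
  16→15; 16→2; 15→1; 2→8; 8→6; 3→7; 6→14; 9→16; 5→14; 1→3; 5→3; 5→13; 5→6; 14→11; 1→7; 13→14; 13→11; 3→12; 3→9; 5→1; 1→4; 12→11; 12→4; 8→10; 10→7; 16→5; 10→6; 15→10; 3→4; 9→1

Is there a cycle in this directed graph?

Yes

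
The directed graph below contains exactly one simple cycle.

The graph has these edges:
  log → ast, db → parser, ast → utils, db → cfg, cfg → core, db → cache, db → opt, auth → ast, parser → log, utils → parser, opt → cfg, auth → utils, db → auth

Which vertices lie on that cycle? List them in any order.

ast, log, utils, parser

DFS with gray/black marking from utils:
utils gray
  parser gray
    log gray
      ast gray
        ast→utils: utils is gray → back edge
Back edge closes the cycle utils → parser → log → ast → utils; its vertices are {ast, log, utils, parser}.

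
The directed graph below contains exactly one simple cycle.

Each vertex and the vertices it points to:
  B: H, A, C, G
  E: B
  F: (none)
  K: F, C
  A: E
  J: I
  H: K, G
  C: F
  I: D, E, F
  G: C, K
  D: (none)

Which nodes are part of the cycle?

DFS with gray/black marking from E:
E gray
  B gray
    H gray
      K gray
        F gray
        F black
        C gray
          C→F: F black — skip
        C black
      K black
      G gray
        G→C: C black — skip
        G→K: K black — skip
      G black
    H black
    A gray
      A→E: E is gray → back edge
Back edge closes the cycle E → B → A → E; its vertices are {A, B, E}.

A, B, E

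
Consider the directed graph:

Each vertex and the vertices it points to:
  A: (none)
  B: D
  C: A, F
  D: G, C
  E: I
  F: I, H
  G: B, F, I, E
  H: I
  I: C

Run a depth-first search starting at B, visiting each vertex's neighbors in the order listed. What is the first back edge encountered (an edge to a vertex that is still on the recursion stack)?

G->B

DFS from B (visiting each vertex's neighbors in the order listed); mark gray on enter, black on exit:
B gray
  D gray
    G gray
      G→B: B is gray → back edge
First back edge: G → B.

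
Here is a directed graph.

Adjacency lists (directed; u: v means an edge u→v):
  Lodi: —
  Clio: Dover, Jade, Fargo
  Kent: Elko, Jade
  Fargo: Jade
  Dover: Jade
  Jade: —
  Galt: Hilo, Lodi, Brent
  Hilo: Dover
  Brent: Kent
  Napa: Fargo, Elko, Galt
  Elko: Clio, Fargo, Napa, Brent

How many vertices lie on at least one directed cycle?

A vertex is on a directed cycle iff it belongs to a strongly connected component of size ≥ 2 (or has a self-loop).
The vertices on cycles are {Elko, Galt, Kent, Napa, Brent} — 5 in total.

5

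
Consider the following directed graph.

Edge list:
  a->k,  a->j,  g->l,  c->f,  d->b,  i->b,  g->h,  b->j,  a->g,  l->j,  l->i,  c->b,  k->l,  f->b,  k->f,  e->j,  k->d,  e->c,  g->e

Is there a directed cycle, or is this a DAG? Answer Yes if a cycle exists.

No

DFS with white/gray/black marking, starting from i:
i gray
  b gray
    j gray
    j black
  b black
i black
a gray
  a→j: j black — skip
  k gray
    f gray
      f→b: b black — skip
    f black
    d gray
      d→b: b black — skip
    d black
    l gray
      l→j: j black — skip
      l→i: i black — skip
    l black
  k black
  g gray
    h gray
    h black
    g→l: l black — skip
    e gray
      c gray
        c→f: f black — skip
        c→b: b black — skip
      c black
      e→j: j black — skip
    e black
  g black
a black
Every edge goes to a white or black vertex — no back edge, so the graph is acyclic.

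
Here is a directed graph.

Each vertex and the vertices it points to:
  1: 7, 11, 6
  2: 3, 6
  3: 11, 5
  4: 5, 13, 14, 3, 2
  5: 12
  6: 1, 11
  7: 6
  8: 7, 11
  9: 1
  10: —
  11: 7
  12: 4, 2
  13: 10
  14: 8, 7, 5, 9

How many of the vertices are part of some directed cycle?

10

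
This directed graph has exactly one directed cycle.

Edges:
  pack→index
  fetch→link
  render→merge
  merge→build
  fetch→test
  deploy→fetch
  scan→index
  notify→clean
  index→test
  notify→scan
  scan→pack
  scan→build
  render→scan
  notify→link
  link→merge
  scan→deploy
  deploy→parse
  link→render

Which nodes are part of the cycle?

link, scan, fetch, deploy, render

DFS with gray/black marking from scan:
scan gray
  deploy gray
    fetch gray
      link gray
        render gray
          render→scan: scan is gray → back edge
Back edge closes the cycle scan → deploy → fetch → link → render → scan; its vertices are {link, scan, fetch, deploy, render}.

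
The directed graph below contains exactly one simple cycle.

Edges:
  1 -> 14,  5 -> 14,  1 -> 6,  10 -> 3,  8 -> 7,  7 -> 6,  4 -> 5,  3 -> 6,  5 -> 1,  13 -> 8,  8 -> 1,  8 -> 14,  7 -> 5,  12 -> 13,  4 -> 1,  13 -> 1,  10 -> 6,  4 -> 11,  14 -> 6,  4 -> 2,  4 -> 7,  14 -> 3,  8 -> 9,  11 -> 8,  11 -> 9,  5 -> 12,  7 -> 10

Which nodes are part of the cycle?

5, 7, 8, 12, 13

DFS with gray/black marking from 7:
7 gray
  6 gray
  6 black
  10 gray
    3 gray
      3→6: 6 black — skip
    3 black
    10→6: 6 black — skip
  10 black
  5 gray
    14 gray
      14→6: 6 black — skip
      14→3: 3 black — skip
    14 black
    1 gray
      1→14: 14 black — skip
      1→6: 6 black — skip
    1 black
    12 gray
      13 gray
        13→1: 1 black — skip
        8 gray
          8→14: 14 black — skip
          8→1: 1 black — skip
          9 gray
          9 black
          8→7: 7 is gray → back edge
Back edge closes the cycle 7 → 5 → 12 → 13 → 8 → 7; its vertices are {5, 7, 8, 12, 13}.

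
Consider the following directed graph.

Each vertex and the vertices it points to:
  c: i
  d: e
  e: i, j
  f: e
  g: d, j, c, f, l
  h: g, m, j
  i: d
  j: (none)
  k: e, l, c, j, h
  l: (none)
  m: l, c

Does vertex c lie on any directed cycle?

c lies on a cycle iff there is a path from c back to itself.
Exploring from c, it never reaches itself; equivalently, its strongly connected component is a singleton.

No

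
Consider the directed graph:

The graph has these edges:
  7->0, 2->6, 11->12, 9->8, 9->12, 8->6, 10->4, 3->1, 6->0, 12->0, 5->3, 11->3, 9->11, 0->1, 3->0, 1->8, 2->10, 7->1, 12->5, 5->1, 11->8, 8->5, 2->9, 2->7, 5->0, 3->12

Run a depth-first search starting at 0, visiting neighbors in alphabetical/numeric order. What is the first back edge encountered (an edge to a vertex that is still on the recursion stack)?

5->0

DFS from 0 (visiting neighbors in alphabetical/numeric order); mark gray on enter, black on exit:
0 gray
  1 gray
    8 gray
      5 gray
        5→0: 0 is gray → back edge
First back edge: 5 → 0.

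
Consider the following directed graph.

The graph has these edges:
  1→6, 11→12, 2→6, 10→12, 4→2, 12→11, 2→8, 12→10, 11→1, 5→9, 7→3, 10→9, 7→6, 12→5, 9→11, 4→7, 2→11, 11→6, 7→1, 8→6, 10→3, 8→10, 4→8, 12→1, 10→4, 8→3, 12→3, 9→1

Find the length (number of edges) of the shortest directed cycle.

2

For each vertex v, BFS finds the shortest path from v back to v.
The shortest such closed walk is 10 → 12 → 10, length 2.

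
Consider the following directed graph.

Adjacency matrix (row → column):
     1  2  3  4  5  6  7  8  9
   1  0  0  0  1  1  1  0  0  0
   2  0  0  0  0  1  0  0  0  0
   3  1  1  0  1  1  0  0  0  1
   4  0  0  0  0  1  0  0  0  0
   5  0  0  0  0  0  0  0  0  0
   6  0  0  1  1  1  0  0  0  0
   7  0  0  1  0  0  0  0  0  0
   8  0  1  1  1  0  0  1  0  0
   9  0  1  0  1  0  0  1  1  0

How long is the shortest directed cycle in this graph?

3

For each vertex v, BFS finds the shortest path from v back to v.
The shortest such closed walk is 9 → 8 → 3 → 9, length 3.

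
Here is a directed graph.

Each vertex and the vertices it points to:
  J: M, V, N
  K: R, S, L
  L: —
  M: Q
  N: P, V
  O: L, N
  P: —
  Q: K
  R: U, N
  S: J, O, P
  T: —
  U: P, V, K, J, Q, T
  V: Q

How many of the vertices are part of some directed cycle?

A vertex is on a directed cycle iff it belongs to a strongly connected component of size ≥ 2 (or has a self-loop).
The vertices on cycles are {J, K, M, N, O, Q, R, S, U, V} — 10 in total.

10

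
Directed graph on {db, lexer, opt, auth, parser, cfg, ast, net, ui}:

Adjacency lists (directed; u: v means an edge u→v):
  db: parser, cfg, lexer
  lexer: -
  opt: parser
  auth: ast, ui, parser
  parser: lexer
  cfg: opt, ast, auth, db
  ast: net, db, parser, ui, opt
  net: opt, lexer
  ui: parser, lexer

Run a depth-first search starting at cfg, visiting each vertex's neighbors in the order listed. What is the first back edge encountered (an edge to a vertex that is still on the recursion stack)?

db->cfg

DFS from cfg (visiting each vertex's neighbors in the order listed); mark gray on enter, black on exit:
cfg gray
  opt gray
    parser gray
      lexer gray
      lexer black
    parser black
  opt black
  ast gray
    net gray
      net→opt: opt black — skip
      net→lexer: lexer black — skip
    net black
    db gray
      db→parser: parser black — skip
      db→cfg: cfg is gray → back edge
First back edge: db → cfg.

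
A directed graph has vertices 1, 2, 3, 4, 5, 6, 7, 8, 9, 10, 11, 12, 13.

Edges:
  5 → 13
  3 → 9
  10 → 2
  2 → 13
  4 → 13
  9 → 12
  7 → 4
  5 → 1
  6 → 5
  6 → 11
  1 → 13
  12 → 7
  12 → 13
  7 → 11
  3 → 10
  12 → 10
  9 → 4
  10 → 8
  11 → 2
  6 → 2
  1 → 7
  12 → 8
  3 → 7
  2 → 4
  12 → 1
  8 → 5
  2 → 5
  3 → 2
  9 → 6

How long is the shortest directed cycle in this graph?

5

For each vertex v, BFS finds the shortest path from v back to v.
The shortest such closed walk is 1 → 7 → 11 → 2 → 5 → 1, length 5.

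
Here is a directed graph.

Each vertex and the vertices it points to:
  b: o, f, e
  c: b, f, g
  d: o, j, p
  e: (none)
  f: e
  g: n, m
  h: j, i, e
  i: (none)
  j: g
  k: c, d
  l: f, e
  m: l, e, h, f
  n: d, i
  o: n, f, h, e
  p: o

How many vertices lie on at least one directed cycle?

8

A vertex is on a directed cycle iff it belongs to a strongly connected component of size ≥ 2 (or has a self-loop).
The vertices on cycles are {d, g, h, j, m, n, o, p} — 8 in total.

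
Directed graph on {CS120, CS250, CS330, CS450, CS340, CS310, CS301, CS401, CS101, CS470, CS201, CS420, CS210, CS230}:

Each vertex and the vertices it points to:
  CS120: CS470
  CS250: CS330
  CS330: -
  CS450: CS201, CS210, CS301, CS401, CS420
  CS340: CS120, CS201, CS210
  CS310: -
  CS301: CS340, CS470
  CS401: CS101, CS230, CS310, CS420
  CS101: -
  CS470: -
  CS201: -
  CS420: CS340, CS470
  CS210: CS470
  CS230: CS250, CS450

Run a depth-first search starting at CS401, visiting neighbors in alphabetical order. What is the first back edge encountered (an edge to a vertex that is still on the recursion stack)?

CS450→CS401

DFS from CS401 (visiting neighbors in alphabetical order); mark gray on enter, black on exit:
CS401 gray
  CS101 gray
  CS101 black
  CS230 gray
    CS250 gray
      CS330 gray
      CS330 black
    CS250 black
    CS450 gray
      CS201 gray
      CS201 black
      CS210 gray
        CS470 gray
        CS470 black
      CS210 black
      CS301 gray
        CS340 gray
          CS120 gray
            CS120→CS470: CS470 black — skip
          CS120 black
          CS340→CS201: CS201 black — skip
          CS340→CS210: CS210 black — skip
        CS340 black
        CS301→CS470: CS470 black — skip
      CS301 black
      CS450→CS401: CS401 is gray → back edge
First back edge: CS450 → CS401.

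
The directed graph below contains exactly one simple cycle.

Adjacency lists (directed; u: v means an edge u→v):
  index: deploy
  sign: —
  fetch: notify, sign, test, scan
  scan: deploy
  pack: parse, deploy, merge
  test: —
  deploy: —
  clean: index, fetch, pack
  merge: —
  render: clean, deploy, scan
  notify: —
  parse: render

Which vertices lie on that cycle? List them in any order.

pack, clean, parse, render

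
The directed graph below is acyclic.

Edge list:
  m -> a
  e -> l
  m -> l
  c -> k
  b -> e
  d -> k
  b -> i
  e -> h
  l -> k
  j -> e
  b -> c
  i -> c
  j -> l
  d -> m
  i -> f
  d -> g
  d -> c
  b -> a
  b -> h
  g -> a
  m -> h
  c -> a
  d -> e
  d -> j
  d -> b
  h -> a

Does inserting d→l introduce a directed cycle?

No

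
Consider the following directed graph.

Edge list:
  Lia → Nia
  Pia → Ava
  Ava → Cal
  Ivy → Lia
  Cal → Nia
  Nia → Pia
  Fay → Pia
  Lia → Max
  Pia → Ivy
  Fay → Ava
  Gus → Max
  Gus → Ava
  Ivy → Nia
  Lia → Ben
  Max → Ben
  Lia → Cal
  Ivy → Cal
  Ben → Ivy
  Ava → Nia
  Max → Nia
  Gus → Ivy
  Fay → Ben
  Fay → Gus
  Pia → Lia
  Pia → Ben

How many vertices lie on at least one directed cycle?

8

A vertex is on a directed cycle iff it belongs to a strongly connected component of size ≥ 2 (or has a self-loop).
The vertices on cycles are {Ava, Ben, Cal, Ivy, Lia, Max, Nia, Pia} — 8 in total.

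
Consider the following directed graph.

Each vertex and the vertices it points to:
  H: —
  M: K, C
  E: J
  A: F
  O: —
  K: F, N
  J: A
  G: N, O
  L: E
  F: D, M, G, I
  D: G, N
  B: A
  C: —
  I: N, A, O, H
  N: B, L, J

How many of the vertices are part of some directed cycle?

A vertex is on a directed cycle iff it belongs to a strongly connected component of size ≥ 2 (or has a self-loop).
The vertices on cycles are {A, B, D, E, F, G, I, J, K, L, M, N} — 12 in total.

12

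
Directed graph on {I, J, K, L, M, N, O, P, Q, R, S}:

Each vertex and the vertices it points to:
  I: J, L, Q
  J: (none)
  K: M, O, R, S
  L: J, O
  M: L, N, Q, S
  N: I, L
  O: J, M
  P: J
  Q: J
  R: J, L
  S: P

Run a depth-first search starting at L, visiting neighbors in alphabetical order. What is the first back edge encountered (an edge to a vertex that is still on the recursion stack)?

DFS from L (visiting neighbors in alphabetical order); mark gray on enter, black on exit:
L gray
  J gray
  J black
  O gray
    O→J: J black — skip
    M gray
      M→L: L is gray → back edge
First back edge: M → L.

M→L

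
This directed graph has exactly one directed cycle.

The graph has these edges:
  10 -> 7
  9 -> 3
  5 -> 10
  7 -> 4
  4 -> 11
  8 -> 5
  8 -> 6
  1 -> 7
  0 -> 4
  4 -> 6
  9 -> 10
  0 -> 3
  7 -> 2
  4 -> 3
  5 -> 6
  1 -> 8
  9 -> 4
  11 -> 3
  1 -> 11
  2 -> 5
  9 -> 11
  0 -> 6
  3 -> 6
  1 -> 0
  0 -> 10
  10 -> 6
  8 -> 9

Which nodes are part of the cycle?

DFS with gray/black marking from 7:
7 gray
  2 gray
    5 gray
      10 gray
        10→7: 7 is gray → back edge
Back edge closes the cycle 7 → 2 → 5 → 10 → 7; its vertices are {2, 5, 7, 10}.

2, 5, 7, 10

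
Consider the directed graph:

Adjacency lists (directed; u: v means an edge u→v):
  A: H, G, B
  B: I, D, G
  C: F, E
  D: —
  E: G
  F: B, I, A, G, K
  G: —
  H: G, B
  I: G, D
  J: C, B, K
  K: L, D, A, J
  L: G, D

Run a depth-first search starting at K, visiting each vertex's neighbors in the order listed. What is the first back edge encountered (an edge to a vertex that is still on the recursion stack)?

F->K

DFS from K (visiting each vertex's neighbors in the order listed); mark gray on enter, black on exit:
K gray
  L gray
    G gray
    G black
    D gray
    D black
  L black
  K→D: D black — skip
  A gray
    H gray
      H→G: G black — skip
      B gray
        I gray
          I→G: G black — skip
          I→D: D black — skip
        I black
        B→D: D black — skip
        B→G: G black — skip
      B black
    H black
    A→G: G black — skip
    A→B: B black — skip
  A black
  J gray
    C gray
      F gray
        F→B: B black — skip
        F→I: I black — skip
        F→A: A black — skip
        F→G: G black — skip
        F→K: K is gray → back edge
First back edge: F → K.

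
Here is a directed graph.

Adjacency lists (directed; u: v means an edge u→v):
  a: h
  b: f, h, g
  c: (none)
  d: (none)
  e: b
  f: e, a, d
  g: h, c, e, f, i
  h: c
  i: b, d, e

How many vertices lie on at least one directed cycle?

5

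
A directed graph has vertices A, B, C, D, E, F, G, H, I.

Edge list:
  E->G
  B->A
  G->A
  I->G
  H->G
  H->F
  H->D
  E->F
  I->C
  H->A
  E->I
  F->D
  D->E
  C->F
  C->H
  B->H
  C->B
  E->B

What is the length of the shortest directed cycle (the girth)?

3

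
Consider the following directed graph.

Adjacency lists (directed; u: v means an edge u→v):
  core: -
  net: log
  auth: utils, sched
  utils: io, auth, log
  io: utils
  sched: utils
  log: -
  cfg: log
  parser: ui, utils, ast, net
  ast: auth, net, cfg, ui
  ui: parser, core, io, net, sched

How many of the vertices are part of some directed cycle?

A vertex is on a directed cycle iff it belongs to a strongly connected component of size ≥ 2 (or has a self-loop).
The vertices on cycles are {io, ui, ast, auth, sched, utils, parser} — 7 in total.

7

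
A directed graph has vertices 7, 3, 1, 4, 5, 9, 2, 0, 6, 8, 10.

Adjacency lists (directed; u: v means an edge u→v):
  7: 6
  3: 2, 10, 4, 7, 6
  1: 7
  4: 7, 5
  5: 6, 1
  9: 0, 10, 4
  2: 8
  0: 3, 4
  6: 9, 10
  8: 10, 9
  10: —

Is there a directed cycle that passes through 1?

Yes

1 is on a cycle iff 1 can reach itself via ≥1 edge.
1 → 7 → 6 → 9 → 4 → 5 → 1 — yes.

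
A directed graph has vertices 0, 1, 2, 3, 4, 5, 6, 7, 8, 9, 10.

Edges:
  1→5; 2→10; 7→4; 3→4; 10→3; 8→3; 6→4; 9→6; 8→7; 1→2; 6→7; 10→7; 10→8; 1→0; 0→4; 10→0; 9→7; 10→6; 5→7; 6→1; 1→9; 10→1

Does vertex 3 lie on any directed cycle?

3 lies on a cycle iff there is a path from 3 back to itself.
Exploring from 3, it never reaches itself; equivalently, its strongly connected component is a singleton.

No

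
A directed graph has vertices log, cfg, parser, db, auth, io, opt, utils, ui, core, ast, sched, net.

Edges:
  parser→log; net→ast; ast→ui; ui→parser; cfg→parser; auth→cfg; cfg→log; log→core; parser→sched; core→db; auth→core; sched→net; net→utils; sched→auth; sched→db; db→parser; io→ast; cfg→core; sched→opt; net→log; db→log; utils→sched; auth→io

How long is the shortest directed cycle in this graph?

For each vertex v, BFS finds the shortest path from v back to v.
The shortest such closed walk is sched → net → utils → sched, length 3.

3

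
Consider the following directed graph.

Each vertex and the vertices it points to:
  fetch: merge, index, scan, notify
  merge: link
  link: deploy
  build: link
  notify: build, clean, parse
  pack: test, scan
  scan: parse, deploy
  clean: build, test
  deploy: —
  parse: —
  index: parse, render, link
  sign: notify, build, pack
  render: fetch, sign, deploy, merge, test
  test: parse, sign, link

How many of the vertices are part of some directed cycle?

A vertex is on a directed cycle iff it belongs to a strongly connected component of size ≥ 2 (or has a self-loop).
The vertices on cycles are {pack, sign, test, clean, fetch, index, notify, render} — 8 in total.

8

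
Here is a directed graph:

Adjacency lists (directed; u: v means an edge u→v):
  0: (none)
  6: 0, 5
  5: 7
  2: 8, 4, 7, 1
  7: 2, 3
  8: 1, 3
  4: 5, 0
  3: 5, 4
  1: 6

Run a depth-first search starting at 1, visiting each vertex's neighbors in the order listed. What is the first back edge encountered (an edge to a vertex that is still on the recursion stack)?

DFS from 1 (visiting each vertex's neighbors in the order listed); mark gray on enter, black on exit:
1 gray
  6 gray
    0 gray
    0 black
    5 gray
      7 gray
        2 gray
          8 gray
            8→1: 1 is gray → back edge
First back edge: 8 → 1.

8→1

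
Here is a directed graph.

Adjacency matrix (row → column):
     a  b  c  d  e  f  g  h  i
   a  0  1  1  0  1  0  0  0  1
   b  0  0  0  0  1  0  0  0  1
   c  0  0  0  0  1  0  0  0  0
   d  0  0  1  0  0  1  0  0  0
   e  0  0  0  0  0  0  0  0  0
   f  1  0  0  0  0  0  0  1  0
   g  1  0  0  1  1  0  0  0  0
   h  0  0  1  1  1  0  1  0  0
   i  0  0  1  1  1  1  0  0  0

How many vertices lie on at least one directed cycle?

7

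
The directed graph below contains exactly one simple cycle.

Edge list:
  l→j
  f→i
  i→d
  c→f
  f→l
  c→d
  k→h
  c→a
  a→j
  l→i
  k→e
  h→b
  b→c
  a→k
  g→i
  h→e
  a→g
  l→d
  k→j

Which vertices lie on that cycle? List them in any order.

a, b, c, h, k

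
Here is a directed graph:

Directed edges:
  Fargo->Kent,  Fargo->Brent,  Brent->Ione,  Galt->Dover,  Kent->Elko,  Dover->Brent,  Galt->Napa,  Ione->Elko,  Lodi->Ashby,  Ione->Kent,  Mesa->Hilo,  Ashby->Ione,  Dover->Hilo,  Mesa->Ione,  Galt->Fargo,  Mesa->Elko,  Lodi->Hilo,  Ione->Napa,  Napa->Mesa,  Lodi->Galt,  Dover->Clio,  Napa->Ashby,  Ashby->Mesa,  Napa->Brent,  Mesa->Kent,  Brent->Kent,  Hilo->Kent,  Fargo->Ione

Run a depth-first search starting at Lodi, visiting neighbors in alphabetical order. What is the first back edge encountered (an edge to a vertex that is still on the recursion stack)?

DFS from Lodi (visiting neighbors in alphabetical order); mark gray on enter, black on exit:
Lodi gray
  Ashby gray
    Ione gray
      Elko gray
      Elko black
      Kent gray
        Kent→Elko: Elko black — skip
      Kent black
      Napa gray
        Napa→Ashby: Ashby is gray → back edge
First back edge: Napa → Ashby.

Napa→Ashby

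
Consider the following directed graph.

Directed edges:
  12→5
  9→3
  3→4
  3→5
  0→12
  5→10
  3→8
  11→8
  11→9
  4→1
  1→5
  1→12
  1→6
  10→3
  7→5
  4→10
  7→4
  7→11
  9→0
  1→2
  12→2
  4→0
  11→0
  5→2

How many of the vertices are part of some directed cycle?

7

A vertex is on a directed cycle iff it belongs to a strongly connected component of size ≥ 2 (or has a self-loop).
The vertices on cycles are {0, 1, 3, 4, 5, 10, 12} — 7 in total.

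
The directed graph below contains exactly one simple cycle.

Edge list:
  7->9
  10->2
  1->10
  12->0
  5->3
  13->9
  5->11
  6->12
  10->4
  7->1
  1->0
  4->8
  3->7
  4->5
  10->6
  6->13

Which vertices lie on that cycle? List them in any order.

1, 3, 4, 5, 7, 10

DFS with gray/black marking from 1:
1 gray
  0 gray
  0 black
  10 gray
    2 gray
    2 black
    6 gray
      12 gray
        12→0: 0 black — skip
      12 black
      13 gray
        9 gray
        9 black
      13 black
    6 black
    4 gray
      5 gray
        11 gray
        11 black
        3 gray
          7 gray
            7→9: 9 black — skip
            7→1: 1 is gray → back edge
Back edge closes the cycle 1 → 10 → 4 → 5 → 3 → 7 → 1; its vertices are {1, 3, 4, 5, 7, 10}.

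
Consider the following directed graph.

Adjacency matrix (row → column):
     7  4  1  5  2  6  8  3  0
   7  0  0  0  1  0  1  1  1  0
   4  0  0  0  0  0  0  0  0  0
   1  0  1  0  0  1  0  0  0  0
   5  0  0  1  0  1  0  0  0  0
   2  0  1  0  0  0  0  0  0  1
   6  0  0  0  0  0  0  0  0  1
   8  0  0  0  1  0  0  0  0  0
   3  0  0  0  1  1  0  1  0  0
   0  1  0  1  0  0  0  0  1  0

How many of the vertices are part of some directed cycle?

8

A vertex is on a directed cycle iff it belongs to a strongly connected component of size ≥ 2 (or has a self-loop).
The vertices on cycles are {0, 1, 2, 3, 5, 6, 7, 8} — 8 in total.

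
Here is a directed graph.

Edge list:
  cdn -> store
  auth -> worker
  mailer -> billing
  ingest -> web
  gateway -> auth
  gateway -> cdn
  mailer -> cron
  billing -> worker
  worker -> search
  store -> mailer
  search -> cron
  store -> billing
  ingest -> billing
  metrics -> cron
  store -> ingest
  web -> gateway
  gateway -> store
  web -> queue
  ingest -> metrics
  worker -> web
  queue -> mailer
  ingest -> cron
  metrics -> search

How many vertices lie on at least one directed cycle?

10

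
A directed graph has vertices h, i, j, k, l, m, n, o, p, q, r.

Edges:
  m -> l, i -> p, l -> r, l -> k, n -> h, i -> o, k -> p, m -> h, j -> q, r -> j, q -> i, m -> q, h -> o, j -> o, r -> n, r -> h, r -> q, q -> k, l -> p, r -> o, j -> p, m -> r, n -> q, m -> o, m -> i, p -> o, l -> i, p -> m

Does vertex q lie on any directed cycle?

Yes

q is on a cycle iff q can reach itself via ≥1 edge.
q → i → p → m → q — yes.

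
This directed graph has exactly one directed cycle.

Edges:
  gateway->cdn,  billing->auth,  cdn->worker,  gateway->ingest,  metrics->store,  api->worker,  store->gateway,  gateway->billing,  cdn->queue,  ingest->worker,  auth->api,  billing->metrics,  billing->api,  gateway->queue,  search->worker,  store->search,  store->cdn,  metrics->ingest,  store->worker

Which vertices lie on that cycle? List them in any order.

DFS with gray/black marking from store:
store gray
  search gray
    worker gray
    worker black
  search black
  cdn gray
    queue gray
    queue black
    cdn→worker: worker black — skip
  cdn black
  store→worker: worker black — skip
  gateway gray
    billing gray
      metrics gray
        ingest gray
          ingest→worker: worker black — skip
        ingest black
        metrics→store: store is gray → back edge
Back edge closes the cycle store → gateway → billing → metrics → store; its vertices are {store, billing, gateway, metrics}.

store, billing, gateway, metrics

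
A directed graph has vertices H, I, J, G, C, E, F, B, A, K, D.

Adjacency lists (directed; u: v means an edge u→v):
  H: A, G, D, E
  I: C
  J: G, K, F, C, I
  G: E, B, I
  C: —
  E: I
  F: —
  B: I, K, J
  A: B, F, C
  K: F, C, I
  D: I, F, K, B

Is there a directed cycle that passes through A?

No

A lies on a cycle iff there is a path from A back to itself.
Exploring from A, it never reaches itself; equivalently, its strongly connected component is a singleton.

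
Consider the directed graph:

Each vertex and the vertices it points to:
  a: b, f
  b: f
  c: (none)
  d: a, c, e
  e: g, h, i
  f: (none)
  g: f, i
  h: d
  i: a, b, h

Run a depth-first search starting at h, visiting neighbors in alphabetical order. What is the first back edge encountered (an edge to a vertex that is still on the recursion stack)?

i->h

DFS from h (visiting neighbors in alphabetical order); mark gray on enter, black on exit:
h gray
  d gray
    a gray
      b gray
        f gray
        f black
      b black
      a→f: f black — skip
    a black
    c gray
    c black
    e gray
      g gray
        g→f: f black — skip
        i gray
          i→a: a black — skip
          i→b: b black — skip
          i→h: h is gray → back edge
First back edge: i → h.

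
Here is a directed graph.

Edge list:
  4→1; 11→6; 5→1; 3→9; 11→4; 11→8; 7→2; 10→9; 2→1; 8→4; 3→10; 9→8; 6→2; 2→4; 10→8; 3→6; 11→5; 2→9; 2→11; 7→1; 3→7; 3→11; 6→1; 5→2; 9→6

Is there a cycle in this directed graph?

DFS with white/gray/black marking, starting from 8:
8 gray
  4 gray
    1 gray
    1 black
  4 black
8 black
2 gray
  2→4: 4 black — skip
  9 gray
    9→8: 8 black — skip
    6 gray
      6→1: 1 black — skip
      6→2: 2 is gray → back edge
Back edge found, so a cycle exists: 2 → 9 → 6 → 2.

Yes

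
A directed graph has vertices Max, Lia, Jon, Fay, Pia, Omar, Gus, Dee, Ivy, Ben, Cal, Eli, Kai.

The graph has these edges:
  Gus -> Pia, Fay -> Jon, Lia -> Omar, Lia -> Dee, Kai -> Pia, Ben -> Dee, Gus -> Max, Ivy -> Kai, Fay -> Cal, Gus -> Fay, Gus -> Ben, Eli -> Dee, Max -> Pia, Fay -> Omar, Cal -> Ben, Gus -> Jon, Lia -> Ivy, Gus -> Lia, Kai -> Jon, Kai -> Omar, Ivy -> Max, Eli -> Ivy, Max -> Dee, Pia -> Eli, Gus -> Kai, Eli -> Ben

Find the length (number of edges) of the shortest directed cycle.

For each vertex v, BFS finds the shortest path from v back to v.
The shortest such closed walk is Kai → Pia → Eli → Ivy → Kai, length 4.

4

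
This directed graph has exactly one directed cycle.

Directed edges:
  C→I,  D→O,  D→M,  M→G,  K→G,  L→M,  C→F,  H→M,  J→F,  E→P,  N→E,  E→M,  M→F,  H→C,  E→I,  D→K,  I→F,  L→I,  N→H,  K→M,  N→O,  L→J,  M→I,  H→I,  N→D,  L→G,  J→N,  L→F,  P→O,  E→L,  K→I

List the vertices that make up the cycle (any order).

DFS with gray/black marking from N:
N gray
  O gray
  O black
  E gray
    L gray
      F gray
      F black
      J gray
        J→N: N is gray → back edge
Back edge closes the cycle N → E → L → J → N; its vertices are {E, J, L, N}.

E, J, L, N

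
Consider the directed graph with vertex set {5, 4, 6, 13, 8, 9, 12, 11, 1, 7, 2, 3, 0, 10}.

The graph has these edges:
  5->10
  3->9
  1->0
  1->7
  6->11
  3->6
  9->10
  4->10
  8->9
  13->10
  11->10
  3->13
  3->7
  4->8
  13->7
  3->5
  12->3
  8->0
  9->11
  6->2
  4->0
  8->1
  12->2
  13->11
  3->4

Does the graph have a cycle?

No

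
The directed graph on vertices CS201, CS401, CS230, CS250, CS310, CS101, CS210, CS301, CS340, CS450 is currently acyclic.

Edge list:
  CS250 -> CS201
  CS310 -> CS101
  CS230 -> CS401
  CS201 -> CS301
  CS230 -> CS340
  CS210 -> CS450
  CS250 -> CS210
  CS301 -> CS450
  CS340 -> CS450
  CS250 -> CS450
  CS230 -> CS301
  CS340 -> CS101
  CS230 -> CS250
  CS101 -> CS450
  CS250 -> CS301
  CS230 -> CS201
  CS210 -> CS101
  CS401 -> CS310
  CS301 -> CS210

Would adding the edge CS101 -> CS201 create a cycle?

Yes

Adding CS101→CS201 creates a cycle iff CS201 can already reach CS101.
Path from CS201: CS201 → CS301 → CS210 → CS101.
So CS201 → … → CS101 → CS201 is a cycle.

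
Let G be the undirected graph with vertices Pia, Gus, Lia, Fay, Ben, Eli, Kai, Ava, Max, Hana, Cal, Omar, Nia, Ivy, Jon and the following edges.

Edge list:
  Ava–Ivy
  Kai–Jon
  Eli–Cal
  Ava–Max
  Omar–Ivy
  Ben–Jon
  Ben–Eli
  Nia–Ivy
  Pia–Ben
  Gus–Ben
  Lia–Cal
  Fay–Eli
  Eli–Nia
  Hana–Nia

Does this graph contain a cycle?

DFS, tracking each vertex's parent; an edge to a visited non-parent vertex closes a cycle.
Start from Omar:
visit Omar (parent –)
  visit Ivy (parent Omar)
    visit Nia (parent Ivy)
      Nia–Ivy: parent, skip
      visit Hana (parent Nia)
        Hana–Nia: parent, skip
      visit Eli (parent Nia)
        Eli–Nia: parent, skip
        visit Cal (parent Eli)
          Cal–Eli: parent, skip
          visit Lia (parent Cal)
            Lia–Cal: parent, skip
        visit Ben (parent Eli)
          visit Pia (parent Ben)
            Pia–Ben: parent, skip
          Ben–Eli: parent, skip
          visit Jon (parent Ben)
            Jon–Ben: parent, skip
            visit Kai (parent Jon)
              Kai–Jon: parent, skip
          visit Gus (parent Ben)
            Gus–Ben: parent, skip
        visit Fay (parent Eli)
          Fay–Eli: parent, skip
    visit Ava (parent Ivy)
      Ava–Ivy: parent, skip
      visit Max (parent Ava)
        Max–Ava: parent, skip
    Ivy–Omar: parent, skip
No non-parent visited neighbor found — the graph is a forest.

No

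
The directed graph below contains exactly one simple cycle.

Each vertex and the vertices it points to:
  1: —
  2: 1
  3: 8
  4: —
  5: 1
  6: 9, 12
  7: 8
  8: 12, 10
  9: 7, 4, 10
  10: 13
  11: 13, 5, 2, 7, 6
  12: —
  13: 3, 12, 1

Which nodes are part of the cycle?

DFS with gray/black marking from 13:
13 gray
  3 gray
    8 gray
      12 gray
      12 black
      10 gray
        10→13: 13 is gray → back edge
Back edge closes the cycle 13 → 3 → 8 → 10 → 13; its vertices are {3, 8, 10, 13}.

3, 8, 10, 13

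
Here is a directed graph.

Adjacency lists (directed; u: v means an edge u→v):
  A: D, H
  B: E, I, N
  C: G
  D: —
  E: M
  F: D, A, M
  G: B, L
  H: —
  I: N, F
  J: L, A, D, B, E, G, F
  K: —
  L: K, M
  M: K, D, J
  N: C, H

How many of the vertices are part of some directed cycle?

10

A vertex is on a directed cycle iff it belongs to a strongly connected component of size ≥ 2 (or has a self-loop).
The vertices on cycles are {B, C, E, F, G, I, J, L, M, N} — 10 in total.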